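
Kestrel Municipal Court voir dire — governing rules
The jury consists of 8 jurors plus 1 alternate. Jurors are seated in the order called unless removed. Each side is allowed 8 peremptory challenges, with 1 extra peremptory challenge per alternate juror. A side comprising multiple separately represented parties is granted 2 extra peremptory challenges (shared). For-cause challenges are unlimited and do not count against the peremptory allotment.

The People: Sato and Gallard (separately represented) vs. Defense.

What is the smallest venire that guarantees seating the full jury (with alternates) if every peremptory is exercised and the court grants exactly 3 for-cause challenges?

32

Seats to fill: 8 + 1 alternates = 9.
Peremptories — The People: 8 + 1×1 + 2 = 11; Defense: 8 + 1×1 = 9; total 20.
For-cause removals: 3.
Minimum venire: 9 + 20 + 3 = 32.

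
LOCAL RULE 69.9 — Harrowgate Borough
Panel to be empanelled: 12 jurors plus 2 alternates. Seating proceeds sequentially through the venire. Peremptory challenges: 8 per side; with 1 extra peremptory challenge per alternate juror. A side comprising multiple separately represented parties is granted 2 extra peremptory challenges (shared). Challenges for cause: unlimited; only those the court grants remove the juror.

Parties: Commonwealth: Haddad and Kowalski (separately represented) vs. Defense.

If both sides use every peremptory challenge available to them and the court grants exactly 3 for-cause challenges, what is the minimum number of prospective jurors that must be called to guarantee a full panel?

Seats to fill: 12 + 2 alternates = 14.
Peremptories — Commonwealth: 8 + 1×2 + 2 = 12; Defense: 8 + 1×2 = 10; total 22.
For-cause removals: 3.
Minimum venire: 14 + 22 + 3 = 39.

39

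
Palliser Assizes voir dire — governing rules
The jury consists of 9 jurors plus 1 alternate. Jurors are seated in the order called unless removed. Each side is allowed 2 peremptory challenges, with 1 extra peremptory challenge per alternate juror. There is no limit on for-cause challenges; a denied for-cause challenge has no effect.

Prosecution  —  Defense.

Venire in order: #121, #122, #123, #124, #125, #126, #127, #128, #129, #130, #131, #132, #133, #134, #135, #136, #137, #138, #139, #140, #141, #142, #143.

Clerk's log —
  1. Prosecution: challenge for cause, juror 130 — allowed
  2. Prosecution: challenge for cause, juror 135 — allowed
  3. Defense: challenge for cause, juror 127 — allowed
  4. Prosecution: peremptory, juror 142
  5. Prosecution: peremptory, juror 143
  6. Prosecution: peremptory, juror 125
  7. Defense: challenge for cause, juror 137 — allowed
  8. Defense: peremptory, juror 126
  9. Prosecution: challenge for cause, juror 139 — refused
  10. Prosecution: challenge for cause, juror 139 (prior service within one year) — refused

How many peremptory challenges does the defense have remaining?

Defense allotment: 2 base + 1 × 1 alternate = 3.
Defense peremptories used: #126 — 1 (for-cause on #127, #137 don't count).
Remaining: 3 − 1 = 2.

2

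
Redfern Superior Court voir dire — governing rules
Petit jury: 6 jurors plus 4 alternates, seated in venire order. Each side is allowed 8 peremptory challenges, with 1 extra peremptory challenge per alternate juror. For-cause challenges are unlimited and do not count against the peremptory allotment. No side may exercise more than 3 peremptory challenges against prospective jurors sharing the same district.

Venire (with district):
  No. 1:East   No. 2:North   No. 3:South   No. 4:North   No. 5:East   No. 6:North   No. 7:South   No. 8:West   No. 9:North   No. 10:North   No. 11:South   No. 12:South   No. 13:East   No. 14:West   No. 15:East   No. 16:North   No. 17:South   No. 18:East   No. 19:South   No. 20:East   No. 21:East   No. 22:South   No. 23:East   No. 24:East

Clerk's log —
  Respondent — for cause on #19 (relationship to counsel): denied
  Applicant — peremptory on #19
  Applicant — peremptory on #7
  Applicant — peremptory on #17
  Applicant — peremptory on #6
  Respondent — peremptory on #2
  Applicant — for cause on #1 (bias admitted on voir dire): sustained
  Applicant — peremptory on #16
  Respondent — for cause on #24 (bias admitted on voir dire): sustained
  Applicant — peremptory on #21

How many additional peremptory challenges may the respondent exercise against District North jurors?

2

Respondent peremptories so far: #2 — 1 of 12 used, 11 left overall.
Against District North: #2 — 1 used; per-district cap 3 leaves 2.
Binding limit: min(11, 2) = 2.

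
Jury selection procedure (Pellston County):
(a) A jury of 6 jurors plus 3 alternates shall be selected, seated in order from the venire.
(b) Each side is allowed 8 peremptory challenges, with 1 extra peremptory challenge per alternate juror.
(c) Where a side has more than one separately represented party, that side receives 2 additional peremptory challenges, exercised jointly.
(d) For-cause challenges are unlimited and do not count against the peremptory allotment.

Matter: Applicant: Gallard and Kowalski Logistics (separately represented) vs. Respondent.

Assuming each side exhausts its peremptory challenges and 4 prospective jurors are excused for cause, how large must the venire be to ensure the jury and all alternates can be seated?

Seats to fill: 6 + 3 alternates = 9.
Peremptories — Applicant: 8 + 1×3 + 2 = 13; Respondent: 8 + 1×3 = 11; total 24.
For-cause removals: 4.
Minimum venire: 9 + 24 + 4 = 37.

37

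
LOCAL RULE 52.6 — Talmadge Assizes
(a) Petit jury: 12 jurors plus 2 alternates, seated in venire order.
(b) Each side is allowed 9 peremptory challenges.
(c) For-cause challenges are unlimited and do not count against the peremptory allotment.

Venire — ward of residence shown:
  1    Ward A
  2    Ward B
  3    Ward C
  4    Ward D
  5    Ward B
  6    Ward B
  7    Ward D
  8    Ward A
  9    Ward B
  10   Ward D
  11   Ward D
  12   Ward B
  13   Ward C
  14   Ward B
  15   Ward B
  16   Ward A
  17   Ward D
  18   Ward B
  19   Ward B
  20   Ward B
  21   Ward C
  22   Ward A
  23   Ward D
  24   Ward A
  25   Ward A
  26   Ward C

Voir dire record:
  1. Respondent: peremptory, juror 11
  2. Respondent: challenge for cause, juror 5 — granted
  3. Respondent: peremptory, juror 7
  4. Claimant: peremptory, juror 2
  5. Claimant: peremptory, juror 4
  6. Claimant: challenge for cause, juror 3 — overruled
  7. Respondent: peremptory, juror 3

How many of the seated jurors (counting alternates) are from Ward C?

Removed: #2, #3, #4, #5, #7, #11.
Seated (14 incl. alternates): #1, #6, #8, #9, #10, #12, #13, #14, #15, #16, #17, #18, #19, #20.
Of those, in Ward C: #13 → 1.

1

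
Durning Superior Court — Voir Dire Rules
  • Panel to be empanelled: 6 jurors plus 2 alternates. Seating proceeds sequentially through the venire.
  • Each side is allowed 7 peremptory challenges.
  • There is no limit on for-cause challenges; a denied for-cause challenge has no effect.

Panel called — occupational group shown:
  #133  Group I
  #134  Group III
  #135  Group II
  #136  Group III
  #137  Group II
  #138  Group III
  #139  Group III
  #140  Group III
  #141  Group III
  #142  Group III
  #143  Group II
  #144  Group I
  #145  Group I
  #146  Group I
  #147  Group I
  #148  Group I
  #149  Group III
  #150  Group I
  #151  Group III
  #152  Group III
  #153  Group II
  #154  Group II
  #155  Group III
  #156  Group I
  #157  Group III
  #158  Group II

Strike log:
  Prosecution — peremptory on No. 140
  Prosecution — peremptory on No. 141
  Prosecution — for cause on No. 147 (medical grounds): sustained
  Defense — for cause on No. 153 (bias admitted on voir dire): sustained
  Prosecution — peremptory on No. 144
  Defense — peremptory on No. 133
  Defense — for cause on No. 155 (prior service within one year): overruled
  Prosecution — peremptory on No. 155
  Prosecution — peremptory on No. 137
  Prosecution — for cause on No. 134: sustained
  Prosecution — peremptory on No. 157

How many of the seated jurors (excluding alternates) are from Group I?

Removed: #133, #134, #137, #140, #141, #144, #147, #153, #155, #157.
Seated jurors 1–6: #135, #136, #138, #139, #142, #143 (alternates #145, #146 not counted).
None of those are in Group I → 0.

0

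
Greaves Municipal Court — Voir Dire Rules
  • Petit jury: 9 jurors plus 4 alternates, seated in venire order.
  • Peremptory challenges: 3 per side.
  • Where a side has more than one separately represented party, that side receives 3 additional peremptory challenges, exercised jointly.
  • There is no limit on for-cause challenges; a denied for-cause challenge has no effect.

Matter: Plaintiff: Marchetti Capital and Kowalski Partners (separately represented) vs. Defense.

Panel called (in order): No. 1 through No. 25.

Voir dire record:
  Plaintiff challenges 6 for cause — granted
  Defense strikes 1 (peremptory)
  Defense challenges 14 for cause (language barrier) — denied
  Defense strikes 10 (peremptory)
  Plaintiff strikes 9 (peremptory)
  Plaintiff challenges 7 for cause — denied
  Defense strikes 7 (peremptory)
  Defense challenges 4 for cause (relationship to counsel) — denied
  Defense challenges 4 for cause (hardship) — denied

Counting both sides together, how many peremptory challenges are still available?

Plaintiff allotment: 3 base + 3 multi-party = 6. Defense allotment: 3.
Plaintiff peremptories used: #9 — 1 (for-cause on #6, #7 don't count).
Defense peremptories used: #1, #10, #7 — 3 (for-cause on #14, #4, #4 don't count).
Remaining: (6 − 1) + (3 − 3) = 5.

5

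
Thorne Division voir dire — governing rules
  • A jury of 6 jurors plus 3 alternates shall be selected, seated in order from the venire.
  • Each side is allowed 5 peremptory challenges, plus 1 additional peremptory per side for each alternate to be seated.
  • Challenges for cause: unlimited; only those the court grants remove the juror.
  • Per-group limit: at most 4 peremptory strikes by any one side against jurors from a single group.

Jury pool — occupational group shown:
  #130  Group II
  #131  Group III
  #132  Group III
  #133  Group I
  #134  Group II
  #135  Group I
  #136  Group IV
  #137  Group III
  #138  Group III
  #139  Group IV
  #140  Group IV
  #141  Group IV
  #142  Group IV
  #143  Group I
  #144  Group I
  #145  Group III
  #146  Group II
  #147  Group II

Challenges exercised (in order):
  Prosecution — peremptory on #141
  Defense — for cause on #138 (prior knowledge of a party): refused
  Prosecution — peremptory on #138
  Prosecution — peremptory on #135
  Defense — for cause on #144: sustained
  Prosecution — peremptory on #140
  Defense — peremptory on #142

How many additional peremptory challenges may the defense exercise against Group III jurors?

4

Defense peremptories so far: #142 — 1 of 8 used, 7 left overall.
Against Group III: none yet — per-group cap 4 leaves 4.
Binding limit: min(7, 4) = 4.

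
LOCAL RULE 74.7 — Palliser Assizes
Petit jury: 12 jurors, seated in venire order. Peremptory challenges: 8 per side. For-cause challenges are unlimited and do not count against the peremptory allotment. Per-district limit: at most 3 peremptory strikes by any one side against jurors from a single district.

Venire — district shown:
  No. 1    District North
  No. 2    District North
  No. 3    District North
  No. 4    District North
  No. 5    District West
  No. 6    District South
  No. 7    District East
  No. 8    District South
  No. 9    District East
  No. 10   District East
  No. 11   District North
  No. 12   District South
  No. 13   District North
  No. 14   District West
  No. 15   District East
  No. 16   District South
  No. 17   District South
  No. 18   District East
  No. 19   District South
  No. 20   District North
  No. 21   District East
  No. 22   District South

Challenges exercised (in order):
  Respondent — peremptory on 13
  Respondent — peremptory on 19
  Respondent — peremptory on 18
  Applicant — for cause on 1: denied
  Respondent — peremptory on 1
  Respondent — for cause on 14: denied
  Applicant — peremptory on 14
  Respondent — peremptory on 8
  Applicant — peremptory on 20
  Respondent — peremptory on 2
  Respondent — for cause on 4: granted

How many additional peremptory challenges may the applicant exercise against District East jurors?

Applicant peremptories so far: #14, #20 — 2 of 8 used, 6 left overall.
Against District East: none yet — per-district cap 3 leaves 3.
Binding limit: min(6, 3) = 3.

3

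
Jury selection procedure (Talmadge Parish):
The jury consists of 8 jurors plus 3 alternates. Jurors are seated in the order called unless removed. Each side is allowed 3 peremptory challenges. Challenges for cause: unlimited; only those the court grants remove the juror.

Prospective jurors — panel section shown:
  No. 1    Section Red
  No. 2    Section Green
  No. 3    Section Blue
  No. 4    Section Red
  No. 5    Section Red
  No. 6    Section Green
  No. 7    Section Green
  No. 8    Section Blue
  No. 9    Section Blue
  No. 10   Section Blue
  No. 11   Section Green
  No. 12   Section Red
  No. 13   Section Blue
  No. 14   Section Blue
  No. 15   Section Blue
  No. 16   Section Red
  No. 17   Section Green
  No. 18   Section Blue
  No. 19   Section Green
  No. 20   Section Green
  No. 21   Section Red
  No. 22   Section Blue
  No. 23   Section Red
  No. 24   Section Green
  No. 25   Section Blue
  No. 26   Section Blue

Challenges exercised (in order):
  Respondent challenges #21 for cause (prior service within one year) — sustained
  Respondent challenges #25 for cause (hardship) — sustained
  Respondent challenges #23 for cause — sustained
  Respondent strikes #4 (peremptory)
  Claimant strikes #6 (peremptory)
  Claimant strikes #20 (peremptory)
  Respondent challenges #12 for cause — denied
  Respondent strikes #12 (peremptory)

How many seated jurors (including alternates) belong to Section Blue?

6

Removed: #4, #6, #12, #20, #21, #23, #25.
Seated (11 incl. alternates): #1, #2, #3, #5, #7, #8, #9, #10, #11, #13, #14.
Of those, in Section Blue: #3, #8, #9, #10, #13, #14 → 6.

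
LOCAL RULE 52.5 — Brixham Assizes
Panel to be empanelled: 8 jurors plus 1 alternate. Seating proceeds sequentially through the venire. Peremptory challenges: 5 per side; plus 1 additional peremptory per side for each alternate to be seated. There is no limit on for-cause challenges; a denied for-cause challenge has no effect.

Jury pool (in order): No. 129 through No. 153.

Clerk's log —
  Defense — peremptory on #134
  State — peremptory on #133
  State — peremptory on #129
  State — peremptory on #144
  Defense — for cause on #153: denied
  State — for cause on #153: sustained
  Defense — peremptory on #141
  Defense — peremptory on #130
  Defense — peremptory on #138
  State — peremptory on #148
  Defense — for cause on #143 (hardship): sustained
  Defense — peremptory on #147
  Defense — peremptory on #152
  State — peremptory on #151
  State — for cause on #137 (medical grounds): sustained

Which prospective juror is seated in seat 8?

Removed: #129, #130, #133, #134, #137, #138, #141, #143, #144, #147, #148, #151, #152, #153.
Seating in order: seats 1–8 → #131, #132, #135, #136, #139, #140, #142, #145; alternates → #146.
So seat 8 is #145.

145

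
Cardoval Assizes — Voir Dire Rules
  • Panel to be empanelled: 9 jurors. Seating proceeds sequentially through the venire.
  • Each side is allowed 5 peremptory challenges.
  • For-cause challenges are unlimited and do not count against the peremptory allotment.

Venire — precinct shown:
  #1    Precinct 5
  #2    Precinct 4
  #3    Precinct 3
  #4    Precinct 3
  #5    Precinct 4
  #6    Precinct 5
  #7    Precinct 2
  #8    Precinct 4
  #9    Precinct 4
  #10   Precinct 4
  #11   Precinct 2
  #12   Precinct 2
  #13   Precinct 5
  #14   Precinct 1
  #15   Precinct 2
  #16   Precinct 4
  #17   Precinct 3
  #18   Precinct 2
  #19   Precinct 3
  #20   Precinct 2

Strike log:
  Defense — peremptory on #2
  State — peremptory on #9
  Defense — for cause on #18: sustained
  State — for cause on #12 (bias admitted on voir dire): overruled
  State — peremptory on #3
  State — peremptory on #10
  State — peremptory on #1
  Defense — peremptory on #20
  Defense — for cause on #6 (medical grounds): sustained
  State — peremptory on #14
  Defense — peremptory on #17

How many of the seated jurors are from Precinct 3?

1

Removed: #1, #2, #3, #6, #9, #10, #14, #17, #18, #20.
Seated jurors 1–9: #4, #5, #7, #8, #11, #12, #13, #15, #16.
Of those, in Precinct 3: #4 → 1.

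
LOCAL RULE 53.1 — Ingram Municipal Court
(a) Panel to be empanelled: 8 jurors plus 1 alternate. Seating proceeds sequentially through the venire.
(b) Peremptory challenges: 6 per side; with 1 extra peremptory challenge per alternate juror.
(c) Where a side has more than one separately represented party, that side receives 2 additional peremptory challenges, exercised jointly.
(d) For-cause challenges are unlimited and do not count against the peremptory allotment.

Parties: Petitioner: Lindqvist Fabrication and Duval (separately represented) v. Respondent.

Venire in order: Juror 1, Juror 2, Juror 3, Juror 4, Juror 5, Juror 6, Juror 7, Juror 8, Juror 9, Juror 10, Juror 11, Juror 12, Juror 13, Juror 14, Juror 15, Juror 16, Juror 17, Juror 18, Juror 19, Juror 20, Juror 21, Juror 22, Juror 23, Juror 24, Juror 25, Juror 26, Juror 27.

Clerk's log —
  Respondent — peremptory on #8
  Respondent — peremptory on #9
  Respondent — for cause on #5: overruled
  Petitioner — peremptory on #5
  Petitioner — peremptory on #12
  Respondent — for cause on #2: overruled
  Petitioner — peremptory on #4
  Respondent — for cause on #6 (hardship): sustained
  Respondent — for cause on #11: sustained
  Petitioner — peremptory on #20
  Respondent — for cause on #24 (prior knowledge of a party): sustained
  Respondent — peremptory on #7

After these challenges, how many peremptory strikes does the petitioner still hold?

5

Petitioner allotment: 6 base + 1 × 1 alternate + 2 multi-party = 9.
Petitioner peremptories used: #5, #12, #4, #20 — 4.
Remaining: 9 − 4 = 5.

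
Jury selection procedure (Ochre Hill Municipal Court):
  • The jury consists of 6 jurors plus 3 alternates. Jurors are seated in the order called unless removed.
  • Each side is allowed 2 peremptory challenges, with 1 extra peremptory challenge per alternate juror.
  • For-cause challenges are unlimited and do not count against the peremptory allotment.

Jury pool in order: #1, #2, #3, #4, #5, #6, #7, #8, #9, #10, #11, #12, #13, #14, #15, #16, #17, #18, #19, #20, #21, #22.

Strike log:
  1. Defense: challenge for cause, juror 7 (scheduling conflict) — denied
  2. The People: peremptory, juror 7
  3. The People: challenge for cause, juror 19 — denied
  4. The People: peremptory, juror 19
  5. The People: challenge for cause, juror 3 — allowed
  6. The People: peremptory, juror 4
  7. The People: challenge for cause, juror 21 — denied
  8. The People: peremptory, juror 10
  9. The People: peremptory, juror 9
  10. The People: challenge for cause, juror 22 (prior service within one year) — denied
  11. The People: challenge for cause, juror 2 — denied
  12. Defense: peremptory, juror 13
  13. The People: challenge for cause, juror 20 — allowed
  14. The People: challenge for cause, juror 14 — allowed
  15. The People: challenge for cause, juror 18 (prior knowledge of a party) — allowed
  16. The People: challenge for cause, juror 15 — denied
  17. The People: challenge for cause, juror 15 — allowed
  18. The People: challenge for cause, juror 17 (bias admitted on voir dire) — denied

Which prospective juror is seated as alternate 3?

Removed: #3, #4, #7, #9, #10, #13, #14, #15, #18, #19, #20. (#2, #17, #21, #22 stay — for-cause denied.)
Filling seats in venire order through position 9: #1, #2, #5, #6, #8, #11, #12, #16, #17.
So alternate 3 is #17.

17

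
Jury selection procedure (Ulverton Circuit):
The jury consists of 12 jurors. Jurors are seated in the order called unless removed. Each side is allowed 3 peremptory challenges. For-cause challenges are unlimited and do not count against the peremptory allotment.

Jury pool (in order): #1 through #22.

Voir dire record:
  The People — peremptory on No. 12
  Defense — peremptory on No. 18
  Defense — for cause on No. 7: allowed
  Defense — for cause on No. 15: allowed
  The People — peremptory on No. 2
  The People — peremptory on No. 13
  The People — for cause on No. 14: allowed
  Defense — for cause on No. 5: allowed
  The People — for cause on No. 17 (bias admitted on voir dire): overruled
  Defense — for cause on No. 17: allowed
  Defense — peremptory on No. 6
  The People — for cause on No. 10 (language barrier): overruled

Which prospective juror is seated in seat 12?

Removed: #2, #5, #6, #7, #12, #13, #14, #15, #17, #18. (#10 stays — for-cause denied.)
Seating in order: seats 1–12 → #1, #3, #4, #8, #9, #10, #11, #16, #19, #20, #21, #22.
So seat 12 is #22.

22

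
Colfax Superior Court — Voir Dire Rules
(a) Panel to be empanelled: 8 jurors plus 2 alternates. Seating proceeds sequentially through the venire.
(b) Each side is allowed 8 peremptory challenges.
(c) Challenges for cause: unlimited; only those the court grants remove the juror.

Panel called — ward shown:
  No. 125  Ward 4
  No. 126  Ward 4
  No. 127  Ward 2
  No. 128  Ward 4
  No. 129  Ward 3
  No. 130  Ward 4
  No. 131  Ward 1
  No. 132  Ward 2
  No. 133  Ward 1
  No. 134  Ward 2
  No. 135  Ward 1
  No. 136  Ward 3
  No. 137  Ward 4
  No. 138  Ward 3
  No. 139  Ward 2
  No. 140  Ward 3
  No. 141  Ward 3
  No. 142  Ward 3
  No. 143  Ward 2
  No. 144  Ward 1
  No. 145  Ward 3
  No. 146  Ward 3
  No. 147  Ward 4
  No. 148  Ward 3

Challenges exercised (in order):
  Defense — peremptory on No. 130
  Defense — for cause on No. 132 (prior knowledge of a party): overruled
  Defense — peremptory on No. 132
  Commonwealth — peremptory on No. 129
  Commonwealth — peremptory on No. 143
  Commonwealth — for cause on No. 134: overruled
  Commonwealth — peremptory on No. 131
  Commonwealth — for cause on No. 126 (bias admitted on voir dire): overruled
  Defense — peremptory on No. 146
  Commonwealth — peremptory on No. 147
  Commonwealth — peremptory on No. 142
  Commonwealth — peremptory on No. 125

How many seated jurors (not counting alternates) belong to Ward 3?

1

Removed: #125, #129, #130, #131, #132, #142, #143, #146, #147.
Seated jurors 1–8: #126, #127, #128, #133, #134, #135, #136, #137 (alternates #138, #139 not counted).
Of those, in Ward 3: #136 → 1.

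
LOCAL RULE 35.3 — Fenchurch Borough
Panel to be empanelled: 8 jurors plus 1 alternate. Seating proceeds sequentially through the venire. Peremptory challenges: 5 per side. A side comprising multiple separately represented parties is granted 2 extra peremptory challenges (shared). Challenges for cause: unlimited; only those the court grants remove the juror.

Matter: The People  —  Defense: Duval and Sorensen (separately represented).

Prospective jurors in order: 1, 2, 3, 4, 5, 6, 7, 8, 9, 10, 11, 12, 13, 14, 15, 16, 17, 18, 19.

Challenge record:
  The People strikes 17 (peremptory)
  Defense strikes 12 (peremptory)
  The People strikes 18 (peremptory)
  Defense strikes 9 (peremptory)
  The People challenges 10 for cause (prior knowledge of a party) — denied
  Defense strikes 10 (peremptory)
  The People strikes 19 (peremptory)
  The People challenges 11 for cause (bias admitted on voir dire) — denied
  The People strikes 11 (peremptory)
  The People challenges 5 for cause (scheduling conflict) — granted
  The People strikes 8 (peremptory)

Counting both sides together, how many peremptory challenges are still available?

The People allotment: 5. Defense allotment: 5 base + 2 multi-party = 7.
The People peremptories used: #17, #18, #19, #11, #8 — 5 (for-cause on #10, #11, #5 don't count).
Defense peremptories used: #12, #9, #10 — 3.
Remaining: (5 − 5) + (7 − 3) = 4.

4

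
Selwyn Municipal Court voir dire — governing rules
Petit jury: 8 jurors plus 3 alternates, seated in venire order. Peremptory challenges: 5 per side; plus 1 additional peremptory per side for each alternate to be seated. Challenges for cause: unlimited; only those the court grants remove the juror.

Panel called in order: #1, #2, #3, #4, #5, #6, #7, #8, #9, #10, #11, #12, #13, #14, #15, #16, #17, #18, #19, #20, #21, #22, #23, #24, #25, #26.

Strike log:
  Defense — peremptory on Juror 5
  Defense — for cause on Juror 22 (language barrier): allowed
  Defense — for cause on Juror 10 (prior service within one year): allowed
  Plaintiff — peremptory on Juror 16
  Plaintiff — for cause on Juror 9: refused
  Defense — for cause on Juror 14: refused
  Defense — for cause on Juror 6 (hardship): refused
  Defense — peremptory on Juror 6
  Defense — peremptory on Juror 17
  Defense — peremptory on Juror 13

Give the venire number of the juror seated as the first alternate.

12

Removed: #5, #6, #10, #13, #16, #17, #22. (#9, #14 stay — for-cause denied.)
Seating in order: seats 1–8 → #1, #2, #3, #4, #7, #8, #9, #11; alternates → #12, #14, #15.
So alternate 1 is #12.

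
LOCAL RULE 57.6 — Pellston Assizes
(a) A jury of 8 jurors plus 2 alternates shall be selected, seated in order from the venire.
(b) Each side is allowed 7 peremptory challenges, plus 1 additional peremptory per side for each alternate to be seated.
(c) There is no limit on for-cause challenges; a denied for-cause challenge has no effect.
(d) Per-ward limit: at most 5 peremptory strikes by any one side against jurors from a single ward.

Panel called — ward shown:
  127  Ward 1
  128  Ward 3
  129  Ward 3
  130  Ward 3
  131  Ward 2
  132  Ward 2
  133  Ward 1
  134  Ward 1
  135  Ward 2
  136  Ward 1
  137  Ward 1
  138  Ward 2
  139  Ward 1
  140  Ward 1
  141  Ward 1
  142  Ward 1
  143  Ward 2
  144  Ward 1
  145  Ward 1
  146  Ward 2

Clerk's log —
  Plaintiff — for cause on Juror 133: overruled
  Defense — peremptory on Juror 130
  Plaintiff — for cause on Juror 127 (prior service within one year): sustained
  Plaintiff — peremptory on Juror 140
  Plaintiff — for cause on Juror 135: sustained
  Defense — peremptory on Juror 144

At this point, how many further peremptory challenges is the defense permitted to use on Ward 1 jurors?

4

Defense peremptories so far: #130, #144 — 2 of 9 used, 7 left overall.
Against Ward 1: #144 — 1 used; per-ward cap 5 leaves 4.
Binding limit: min(7, 4) = 4.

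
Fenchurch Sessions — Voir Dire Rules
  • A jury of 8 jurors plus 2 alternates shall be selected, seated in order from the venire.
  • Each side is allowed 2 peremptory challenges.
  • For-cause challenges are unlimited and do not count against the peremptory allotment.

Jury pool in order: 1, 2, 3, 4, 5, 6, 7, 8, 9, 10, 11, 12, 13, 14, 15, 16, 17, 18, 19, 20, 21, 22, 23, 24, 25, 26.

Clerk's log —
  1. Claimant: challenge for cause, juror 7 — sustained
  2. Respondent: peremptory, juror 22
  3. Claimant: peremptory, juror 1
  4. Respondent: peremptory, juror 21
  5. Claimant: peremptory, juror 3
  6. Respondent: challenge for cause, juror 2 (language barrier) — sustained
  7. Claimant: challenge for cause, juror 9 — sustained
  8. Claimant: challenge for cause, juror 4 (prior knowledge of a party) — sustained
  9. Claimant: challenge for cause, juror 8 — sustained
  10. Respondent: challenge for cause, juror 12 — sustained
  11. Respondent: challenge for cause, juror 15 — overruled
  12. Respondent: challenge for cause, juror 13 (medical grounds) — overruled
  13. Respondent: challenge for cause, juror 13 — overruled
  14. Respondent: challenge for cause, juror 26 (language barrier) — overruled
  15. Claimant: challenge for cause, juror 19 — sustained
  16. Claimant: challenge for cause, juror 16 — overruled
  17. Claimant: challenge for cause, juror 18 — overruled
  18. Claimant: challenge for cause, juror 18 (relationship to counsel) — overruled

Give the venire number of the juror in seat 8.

16

Removed: #1, #2, #3, #4, #7, #8, #9, #12, #19, #21, #22. (#13, #15, #16, #18, #26 stay — for-cause denied.)
Seating in order: seats 1–8 → #5, #6, #10, #11, #13, #14, #15, #16; alternates → #17, #18.
So seat 8 is #16.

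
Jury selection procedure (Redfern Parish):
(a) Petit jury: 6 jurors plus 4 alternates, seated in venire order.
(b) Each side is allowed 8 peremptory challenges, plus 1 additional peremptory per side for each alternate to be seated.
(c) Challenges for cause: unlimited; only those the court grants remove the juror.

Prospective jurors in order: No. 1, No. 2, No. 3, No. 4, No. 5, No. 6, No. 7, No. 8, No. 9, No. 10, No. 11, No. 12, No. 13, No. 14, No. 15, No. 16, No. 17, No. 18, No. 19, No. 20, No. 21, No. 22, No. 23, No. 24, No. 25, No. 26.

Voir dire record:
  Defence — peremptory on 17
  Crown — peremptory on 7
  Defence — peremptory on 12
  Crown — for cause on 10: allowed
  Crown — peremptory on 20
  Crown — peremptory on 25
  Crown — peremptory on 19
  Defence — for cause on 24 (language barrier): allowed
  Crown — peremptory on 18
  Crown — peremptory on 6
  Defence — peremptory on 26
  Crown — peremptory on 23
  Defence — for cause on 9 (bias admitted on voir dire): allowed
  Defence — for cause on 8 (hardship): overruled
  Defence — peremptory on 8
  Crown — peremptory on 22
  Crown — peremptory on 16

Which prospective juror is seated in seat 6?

11

Removed: #6, #7, #8, #9, #10, #12, #16, #17, #18, #19, #20, #22, #23, #24, #25, #26.
Filling seats in venire order through position 6: #1, #2, #3, #4, #5, #11.
So seat 6 is #11.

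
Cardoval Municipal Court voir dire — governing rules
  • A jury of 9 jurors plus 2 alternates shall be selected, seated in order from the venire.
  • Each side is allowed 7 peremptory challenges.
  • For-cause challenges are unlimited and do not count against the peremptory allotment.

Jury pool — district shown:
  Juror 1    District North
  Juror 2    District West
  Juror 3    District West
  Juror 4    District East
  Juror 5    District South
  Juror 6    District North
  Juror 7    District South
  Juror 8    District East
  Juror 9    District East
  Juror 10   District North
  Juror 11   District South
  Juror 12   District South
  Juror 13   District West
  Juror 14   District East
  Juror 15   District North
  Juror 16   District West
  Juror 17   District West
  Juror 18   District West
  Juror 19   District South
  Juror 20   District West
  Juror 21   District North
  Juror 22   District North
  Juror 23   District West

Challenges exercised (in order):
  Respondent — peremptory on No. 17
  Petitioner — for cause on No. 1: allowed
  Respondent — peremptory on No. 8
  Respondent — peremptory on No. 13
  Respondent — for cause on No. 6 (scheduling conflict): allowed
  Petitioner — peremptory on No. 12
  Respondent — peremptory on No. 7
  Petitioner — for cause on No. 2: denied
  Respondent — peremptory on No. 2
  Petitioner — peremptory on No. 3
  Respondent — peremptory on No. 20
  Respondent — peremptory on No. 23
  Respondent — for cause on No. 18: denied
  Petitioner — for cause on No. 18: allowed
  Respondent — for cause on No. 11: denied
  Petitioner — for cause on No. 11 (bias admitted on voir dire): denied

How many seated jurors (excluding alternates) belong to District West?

Removed: #1, #2, #3, #6, #7, #8, #12, #13, #17, #18, #20, #23.
Seated jurors 1–9: #4, #5, #9, #10, #11, #14, #15, #16, #19 (alternates #21, #22 not counted).
Of those, in District West: #16 → 1.

1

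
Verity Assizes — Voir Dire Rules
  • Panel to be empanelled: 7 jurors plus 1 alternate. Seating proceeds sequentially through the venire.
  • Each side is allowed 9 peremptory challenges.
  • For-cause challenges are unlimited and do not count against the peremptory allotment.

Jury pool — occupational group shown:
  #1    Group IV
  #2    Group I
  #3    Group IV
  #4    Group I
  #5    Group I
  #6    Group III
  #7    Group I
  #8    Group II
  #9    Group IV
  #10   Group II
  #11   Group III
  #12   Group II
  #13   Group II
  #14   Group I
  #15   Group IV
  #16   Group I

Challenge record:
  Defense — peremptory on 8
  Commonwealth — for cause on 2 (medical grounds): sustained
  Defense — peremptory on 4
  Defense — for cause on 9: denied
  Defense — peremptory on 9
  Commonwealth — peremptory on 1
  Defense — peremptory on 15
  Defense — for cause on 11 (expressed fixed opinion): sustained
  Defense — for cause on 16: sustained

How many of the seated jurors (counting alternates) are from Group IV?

1

Removed: #1, #2, #4, #8, #9, #11, #15, #16.
Seated (8 incl. alternates): #3, #5, #6, #7, #10, #12, #13, #14.
Of those, in Group IV: #3 → 1.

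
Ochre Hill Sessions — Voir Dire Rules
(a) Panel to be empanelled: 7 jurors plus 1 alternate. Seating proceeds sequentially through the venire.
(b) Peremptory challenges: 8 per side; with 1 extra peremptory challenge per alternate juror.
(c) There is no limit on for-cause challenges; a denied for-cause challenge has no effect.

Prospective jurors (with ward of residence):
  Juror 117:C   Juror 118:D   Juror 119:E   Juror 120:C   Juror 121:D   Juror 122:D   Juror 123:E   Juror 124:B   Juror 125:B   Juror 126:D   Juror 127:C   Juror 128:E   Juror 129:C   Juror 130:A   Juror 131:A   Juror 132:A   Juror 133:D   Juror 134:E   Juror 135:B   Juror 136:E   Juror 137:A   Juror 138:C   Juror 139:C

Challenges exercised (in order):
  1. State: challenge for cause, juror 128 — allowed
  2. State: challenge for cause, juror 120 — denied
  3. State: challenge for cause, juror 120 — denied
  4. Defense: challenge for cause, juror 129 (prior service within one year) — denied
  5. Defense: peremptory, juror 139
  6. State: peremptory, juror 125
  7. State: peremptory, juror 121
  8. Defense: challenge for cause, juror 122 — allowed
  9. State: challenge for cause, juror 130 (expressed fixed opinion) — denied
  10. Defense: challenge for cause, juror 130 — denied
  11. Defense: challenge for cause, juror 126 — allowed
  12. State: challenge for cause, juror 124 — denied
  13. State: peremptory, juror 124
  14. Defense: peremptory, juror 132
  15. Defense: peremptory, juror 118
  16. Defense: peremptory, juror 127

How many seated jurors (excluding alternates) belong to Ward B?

0

Removed: #118, #121, #122, #124, #125, #126, #127, #128, #132, #139.
Seated jurors 1–7: #117, #119, #120, #123, #129, #130, #131 (alternates #133 not counted).
None of those are in Ward B → 0.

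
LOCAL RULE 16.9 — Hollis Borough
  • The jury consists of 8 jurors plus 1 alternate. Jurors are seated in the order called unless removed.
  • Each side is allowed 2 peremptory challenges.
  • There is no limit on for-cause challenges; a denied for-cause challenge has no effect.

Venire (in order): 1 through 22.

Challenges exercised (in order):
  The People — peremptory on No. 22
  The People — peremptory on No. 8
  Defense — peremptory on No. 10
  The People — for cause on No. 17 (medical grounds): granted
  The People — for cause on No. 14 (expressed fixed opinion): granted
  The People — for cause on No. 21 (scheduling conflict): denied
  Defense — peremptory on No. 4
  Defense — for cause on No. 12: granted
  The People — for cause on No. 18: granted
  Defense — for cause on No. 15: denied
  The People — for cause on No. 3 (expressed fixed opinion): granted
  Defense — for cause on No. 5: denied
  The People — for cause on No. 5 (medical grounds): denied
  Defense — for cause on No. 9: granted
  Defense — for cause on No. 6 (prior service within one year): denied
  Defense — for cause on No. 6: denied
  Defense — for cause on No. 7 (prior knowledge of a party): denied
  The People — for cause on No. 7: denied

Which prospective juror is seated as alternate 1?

Removed: #3, #4, #8, #9, #10, #12, #14, #17, #18, #22. (#5, #6, #7, #15, #21 stay — for-cause denied.)
Filling seats in venire order through position 9: #1, #2, #5, #6, #7, #11, #13, #15, #16.
So alternate 1 is #16.

16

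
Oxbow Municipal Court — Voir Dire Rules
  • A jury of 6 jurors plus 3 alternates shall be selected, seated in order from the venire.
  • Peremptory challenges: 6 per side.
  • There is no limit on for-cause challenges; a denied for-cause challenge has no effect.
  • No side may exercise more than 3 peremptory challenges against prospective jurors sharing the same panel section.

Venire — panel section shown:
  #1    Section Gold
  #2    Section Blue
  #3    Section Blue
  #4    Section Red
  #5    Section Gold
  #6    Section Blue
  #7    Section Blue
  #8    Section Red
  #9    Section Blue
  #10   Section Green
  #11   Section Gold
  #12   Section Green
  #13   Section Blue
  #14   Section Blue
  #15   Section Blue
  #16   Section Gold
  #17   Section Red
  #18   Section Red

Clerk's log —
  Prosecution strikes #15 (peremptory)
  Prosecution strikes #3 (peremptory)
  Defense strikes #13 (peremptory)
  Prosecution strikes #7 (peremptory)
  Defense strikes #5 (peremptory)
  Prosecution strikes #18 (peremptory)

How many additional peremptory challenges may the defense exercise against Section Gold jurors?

2

Defense peremptories so far: #13, #5 — 2 of 6 used, 4 left overall.
Against Section Gold: #5 — 1 used; per-section cap 3 leaves 2.
Binding limit: min(4, 2) = 2.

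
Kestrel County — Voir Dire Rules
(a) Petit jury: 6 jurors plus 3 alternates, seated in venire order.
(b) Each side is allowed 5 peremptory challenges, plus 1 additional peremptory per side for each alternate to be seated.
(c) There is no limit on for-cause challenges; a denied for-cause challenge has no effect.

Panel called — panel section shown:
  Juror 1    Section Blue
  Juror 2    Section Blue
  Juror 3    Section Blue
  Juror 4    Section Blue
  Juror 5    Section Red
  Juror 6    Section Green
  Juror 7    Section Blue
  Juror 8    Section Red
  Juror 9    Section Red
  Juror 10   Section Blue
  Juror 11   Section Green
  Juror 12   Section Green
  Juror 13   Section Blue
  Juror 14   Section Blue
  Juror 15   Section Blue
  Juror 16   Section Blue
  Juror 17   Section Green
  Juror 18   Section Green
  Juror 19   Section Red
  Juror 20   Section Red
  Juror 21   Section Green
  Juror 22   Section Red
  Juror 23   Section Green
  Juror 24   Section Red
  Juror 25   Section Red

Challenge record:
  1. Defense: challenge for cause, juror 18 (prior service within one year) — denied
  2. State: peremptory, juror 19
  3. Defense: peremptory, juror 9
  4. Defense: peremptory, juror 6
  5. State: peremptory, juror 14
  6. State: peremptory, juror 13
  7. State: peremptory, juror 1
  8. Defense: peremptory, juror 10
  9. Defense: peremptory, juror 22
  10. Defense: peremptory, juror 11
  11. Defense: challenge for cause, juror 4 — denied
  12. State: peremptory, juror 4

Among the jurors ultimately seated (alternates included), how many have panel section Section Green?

2

Removed: #1, #4, #6, #9, #10, #11, #13, #14, #19, #22.
Seated (9 incl. alternates): #2, #3, #5, #7, #8, #12, #15, #16, #17.
Of those, in Section Green: #12, #17 → 2.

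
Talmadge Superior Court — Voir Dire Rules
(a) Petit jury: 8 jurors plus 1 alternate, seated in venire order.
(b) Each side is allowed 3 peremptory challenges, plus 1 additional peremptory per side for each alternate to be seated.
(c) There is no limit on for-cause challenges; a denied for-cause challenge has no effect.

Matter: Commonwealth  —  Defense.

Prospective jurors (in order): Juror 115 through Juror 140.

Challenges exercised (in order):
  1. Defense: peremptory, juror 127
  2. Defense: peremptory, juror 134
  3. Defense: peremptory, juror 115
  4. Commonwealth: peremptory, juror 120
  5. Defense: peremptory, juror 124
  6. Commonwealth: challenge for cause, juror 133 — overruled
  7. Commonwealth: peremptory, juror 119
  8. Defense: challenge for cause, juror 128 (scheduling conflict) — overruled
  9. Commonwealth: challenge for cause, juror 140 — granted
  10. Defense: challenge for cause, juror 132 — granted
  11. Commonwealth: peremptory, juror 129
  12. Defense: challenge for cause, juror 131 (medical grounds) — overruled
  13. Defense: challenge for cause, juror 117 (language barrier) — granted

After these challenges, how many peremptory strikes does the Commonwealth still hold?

1

Commonwealth allotment: 3 base + 1 × 1 alternate = 4.
Commonwealth peremptories used: #120, #119, #129 — 3 (for-cause on #133, #140 don't count).
Remaining: 4 − 3 = 1.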